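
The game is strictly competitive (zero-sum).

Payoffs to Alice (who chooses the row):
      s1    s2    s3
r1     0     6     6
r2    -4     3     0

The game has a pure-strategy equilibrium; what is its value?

Row minima: 0, -4 → Alice's maximin is 0.
Column maxima: 0, 6, 6 → Bob's minimax is 0.
They coincide at (r1, s1), so the value is 0.

0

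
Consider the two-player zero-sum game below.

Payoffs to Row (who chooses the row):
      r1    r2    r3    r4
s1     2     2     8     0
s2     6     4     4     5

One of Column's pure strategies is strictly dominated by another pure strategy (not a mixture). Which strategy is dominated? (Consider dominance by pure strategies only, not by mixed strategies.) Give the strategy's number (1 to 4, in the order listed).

Column prefers columns that give Row less. Compare r1 with r4: 0 < 2, 5 < 6.
So r4 strictly dominates r1 for Column; r1 is strictly dominated.

1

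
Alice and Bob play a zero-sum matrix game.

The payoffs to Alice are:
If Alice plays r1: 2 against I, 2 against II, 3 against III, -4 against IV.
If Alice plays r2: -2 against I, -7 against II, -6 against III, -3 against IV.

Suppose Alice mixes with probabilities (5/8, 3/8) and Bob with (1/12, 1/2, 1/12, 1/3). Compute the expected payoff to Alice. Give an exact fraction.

Against (1/12, 1/2, 1/12, 1/3), each row's expected payoff is r1: 1/12; r2: -31/6.
Taking the (5/8, 3/8)-weighted average: (5/8)·(1/12) + (3/8)·(-31/6) = -181/96.

-181/96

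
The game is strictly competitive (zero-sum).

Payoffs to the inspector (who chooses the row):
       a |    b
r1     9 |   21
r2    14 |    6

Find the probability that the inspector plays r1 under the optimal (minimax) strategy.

2/5

Row minima are 9 and 6, so the inspector's maximin is 9; column maxima are 14 and 21, so the inspectee's minimax is 14. These differ, so the equilibrium is in mixed strategies.
Let the inspector play r1 with probability p. The inspectee is indifferent when 9p + 14(1−p) = 21p + 6(1−p), giving p = 2/5.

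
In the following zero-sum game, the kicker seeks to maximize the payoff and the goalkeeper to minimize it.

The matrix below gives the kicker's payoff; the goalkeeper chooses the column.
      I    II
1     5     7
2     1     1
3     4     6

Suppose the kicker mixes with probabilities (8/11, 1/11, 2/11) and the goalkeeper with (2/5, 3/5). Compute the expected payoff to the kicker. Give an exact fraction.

Against (2/5, 3/5), each row's expected payoff is 1: 31/5; 2: 1; 3: 26/5.
Taking the (8/11, 1/11, 2/11)-weighted average: (8/11)·(31/5) + (1/11)·(1) + (2/11)·(26/5) = 61/11.

61/11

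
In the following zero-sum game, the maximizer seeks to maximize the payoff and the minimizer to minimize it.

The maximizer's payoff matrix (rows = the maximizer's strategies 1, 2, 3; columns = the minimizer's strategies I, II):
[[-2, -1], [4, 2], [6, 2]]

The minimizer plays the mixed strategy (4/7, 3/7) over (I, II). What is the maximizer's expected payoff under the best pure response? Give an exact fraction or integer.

1: (-2)·(4/7) + (-1)·(3/7) = -11/7.
2: (4)·(4/7) + (2)·(3/7) = 22/7.
3: (6)·(4/7) + (2)·(3/7) = 30/7.
The best pure response is 3 with expected payoff 30/7.

30/7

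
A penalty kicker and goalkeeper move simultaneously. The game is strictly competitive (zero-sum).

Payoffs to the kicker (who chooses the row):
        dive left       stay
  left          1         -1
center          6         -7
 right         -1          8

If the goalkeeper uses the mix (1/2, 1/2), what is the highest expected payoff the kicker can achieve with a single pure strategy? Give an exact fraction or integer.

7/2

left: (1)·(1/2) + (-1)·(1/2) = 0.
center: (6)·(1/2) + (-7)·(1/2) = -1/2.
right: (-1)·(1/2) + (8)·(1/2) = 7/2.
The best pure response is right with expected payoff 7/2.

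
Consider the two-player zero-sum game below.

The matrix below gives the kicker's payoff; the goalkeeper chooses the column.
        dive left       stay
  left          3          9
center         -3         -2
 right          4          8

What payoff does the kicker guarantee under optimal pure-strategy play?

Row minima: 3, -3, 4 → the kicker's maximin is 4.
Column maxima: 4, 9 → the goalkeeper's minimax is 4.
They coincide at (right, dive left), so the value is 4.

4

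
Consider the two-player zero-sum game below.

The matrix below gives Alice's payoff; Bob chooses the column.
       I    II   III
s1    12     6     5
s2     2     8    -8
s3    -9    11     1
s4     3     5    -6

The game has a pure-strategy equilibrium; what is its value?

5

Row minima: 5, -8, -9, -6 → Alice's maximin is 5.
Column maxima: 12, 11, 5 → Bob's minimax is 5.
They coincide at (s1, III), so the value is 5.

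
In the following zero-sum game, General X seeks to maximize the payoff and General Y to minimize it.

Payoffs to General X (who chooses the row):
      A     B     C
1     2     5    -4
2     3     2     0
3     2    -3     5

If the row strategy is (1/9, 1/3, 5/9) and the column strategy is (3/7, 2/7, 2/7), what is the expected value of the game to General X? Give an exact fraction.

97/63

Against (3/7, 2/7, 2/7), each row's expected payoff is 1: 8/7; 2: 13/7; 3: 10/7.
Taking the (1/9, 1/3, 5/9)-weighted average: (1/9)·(8/7) + (1/3)·(13/7) + (5/9)·(10/7) = 97/63.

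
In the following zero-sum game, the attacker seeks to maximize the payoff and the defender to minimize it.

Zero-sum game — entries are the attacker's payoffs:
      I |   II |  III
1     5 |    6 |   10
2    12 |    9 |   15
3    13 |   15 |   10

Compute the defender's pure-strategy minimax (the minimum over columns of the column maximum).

The worst case (largest entry) in each column is I: 13, II: 15, III: 15.
The best (smallest) of these is 13.

13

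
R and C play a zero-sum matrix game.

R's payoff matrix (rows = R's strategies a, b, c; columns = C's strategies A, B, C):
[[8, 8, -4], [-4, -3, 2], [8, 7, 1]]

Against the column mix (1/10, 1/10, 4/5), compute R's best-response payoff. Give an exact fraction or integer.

23/10

a: (8)·(1/10) + (8)·(1/10) + (-4)·(4/5) = -8/5.
b: (-4)·(1/10) + (-3)·(1/10) + (2)·(4/5) = 9/10.
c: (8)·(1/10) + (7)·(1/10) + (1)·(4/5) = 23/10.
The best pure response is c with expected payoff 23/10.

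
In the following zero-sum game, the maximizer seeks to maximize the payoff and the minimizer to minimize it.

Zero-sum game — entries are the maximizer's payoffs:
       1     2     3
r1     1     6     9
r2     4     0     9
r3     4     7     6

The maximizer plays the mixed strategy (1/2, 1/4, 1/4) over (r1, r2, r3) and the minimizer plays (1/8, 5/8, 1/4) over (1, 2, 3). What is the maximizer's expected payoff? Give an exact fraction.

171/32

Against (1/8, 5/8, 1/4), each row's expected payoff is r1: 49/8; r2: 11/4; r3: 51/8.
Taking the (1/2, 1/4, 1/4)-weighted average: (1/2)·(49/8) + (1/4)·(11/4) + (1/4)·(51/8) = 171/32.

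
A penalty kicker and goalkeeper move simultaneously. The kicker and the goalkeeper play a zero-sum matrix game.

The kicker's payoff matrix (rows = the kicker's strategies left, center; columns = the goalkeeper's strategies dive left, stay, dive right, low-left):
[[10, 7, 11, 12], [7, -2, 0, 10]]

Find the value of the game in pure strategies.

7

Row minima: 7, -2 → the kicker's maximin is 7.
Column maxima: 10, 7, 11, 12 → the goalkeeper's minimax is 7.
They coincide at (left, stay), so the value is 7.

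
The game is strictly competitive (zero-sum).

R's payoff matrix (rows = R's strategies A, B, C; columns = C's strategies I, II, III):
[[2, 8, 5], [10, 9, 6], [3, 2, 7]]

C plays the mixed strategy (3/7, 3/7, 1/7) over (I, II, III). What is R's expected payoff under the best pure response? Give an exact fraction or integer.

A: (2)·(3/7) + (8)·(3/7) + (5)·(1/7) = 5.
B: (10)·(3/7) + (9)·(3/7) + (6)·(1/7) = 9.
C: (3)·(3/7) + (2)·(3/7) + (7)·(1/7) = 22/7.
The best pure response is B with expected payoff 9.

9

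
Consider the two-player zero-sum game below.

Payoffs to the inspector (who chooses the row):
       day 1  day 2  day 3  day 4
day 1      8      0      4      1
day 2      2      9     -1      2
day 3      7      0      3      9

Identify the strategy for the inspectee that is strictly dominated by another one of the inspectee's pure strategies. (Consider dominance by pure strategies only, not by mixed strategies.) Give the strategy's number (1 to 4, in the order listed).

1

The inspectee prefers columns that give the inspector less. Compare day 1 with day 3: 4 < 8, -1 < 2, 3 < 7.
So day 3 strictly dominates day 1 for the inspectee; day 1 is strictly dominated.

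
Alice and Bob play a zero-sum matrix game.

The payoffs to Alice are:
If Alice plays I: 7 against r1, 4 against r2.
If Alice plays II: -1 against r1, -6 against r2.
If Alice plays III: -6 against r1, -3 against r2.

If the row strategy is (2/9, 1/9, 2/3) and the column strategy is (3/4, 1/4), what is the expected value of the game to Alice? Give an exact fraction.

Against (3/4, 1/4), each row's expected payoff is I: 25/4; II: -9/4; III: -21/4.
Taking the (2/9, 1/9, 2/3)-weighted average: (2/9)·(25/4) + (1/9)·(-9/4) + (2/3)·(-21/4) = -85/36.

-85/36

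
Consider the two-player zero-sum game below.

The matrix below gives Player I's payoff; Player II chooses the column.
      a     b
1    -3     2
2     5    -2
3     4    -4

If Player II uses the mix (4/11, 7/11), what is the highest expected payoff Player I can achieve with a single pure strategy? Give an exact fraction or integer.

1: (-3)·(4/11) + (2)·(7/11) = 2/11.
2: (5)·(4/11) + (-2)·(7/11) = 6/11.
3: (4)·(4/11) + (-4)·(7/11) = -12/11.
The best pure response is 2 with expected payoff 6/11.

6/11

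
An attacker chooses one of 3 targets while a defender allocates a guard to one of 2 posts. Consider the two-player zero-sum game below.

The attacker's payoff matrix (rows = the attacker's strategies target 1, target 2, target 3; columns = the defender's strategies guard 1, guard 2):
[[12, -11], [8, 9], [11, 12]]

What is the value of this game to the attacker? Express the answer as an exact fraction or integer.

265/24

Row target 2 is strictly dominated by row target 3, so the attacker never plays it.
The remaining 2×2 game on (target 1, target 3) × (guard 1, guard 2) has no saddle point. Let the attacker play target 1 with probability p; indifference gives 12p + 11(1−p) = −11p + 12(1−p), so p = 1/24.
Similarly the defender's optimal q on guard 1 is 23/24, and the value is 12·(23/24) + (-11)·(1/24) = 265/24.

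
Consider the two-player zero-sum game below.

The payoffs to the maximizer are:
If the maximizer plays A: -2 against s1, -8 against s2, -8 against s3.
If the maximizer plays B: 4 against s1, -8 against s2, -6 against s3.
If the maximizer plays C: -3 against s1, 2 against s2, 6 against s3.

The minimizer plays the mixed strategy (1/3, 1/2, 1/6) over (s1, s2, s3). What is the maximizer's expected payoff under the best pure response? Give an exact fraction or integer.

1

A: (-2)·(1/3) + (-8)·(1/2) + (-8)·(1/6) = -6.
B: (4)·(1/3) + (-8)·(1/2) + (-6)·(1/6) = -11/3.
C: (-3)·(1/3) + (2)·(1/2) + (6)·(1/6) = 1.
The best pure response is C with expected payoff 1.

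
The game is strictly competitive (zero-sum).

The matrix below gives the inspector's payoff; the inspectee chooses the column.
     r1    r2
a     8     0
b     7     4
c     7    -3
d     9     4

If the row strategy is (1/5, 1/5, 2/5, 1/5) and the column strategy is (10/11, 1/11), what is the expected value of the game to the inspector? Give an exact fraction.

382/55

Against (10/11, 1/11), each row's expected payoff is a: 80/11; b: 74/11; c: 67/11; d: 94/11.
Taking the (1/5, 1/5, 2/5, 1/5)-weighted average: (1/5)·(80/11) + (1/5)·(74/11) + (2/5)·(67/11) + (1/5)·(94/11) = 382/55.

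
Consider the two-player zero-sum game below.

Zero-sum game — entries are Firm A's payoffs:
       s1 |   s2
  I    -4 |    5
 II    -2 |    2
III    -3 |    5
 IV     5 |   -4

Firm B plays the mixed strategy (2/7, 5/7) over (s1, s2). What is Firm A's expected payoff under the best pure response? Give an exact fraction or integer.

19/7

I: (-4)·(2/7) + (5)·(5/7) = 17/7.
II: (-2)·(2/7) + (2)·(5/7) = 6/7.
III: (-3)·(2/7) + (5)·(5/7) = 19/7.
IV: (5)·(2/7) + (-4)·(5/7) = -10/7.
The best pure response is III with expected payoff 19/7.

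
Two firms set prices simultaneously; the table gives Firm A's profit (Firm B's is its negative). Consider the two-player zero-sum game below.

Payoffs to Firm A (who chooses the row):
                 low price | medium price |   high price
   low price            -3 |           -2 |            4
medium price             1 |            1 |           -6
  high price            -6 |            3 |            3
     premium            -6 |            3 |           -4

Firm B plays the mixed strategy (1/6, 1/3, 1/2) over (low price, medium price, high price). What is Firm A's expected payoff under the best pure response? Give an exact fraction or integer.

low price: (-3)·(1/6) + (-2)·(1/3) + (4)·(1/2) = 5/6.
medium price: (1)·(1/6) + (1)·(1/3) + (-6)·(1/2) = -5/2.
high price: (-6)·(1/6) + (3)·(1/3) + (3)·(1/2) = 3/2.
premium: (-6)·(1/6) + (3)·(1/3) + (-4)·(1/2) = -2.
The best pure response is high price with expected payoff 3/2.

3/2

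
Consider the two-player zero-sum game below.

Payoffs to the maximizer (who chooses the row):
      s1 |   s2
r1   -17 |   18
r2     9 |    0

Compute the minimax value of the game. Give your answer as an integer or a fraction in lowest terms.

81/22

Row minima are -17 and 0, so the maximizer's maximin is 0; column maxima are 9 and 18, so the minimizer's minimax is 9. These differ, so the equilibrium is in mixed strategies.
Let the maximizer play r1 with probability p. The minimizer is indifferent when −17p + 9(1−p) = 18p, giving p = 9/44.
Let the minimizer play s1 with probability q. The maximizer is indifferent when −17q + 18(1−q) = 9q, giving q = 9/22.
The value is -17·(9/22) + (18)·(13/22) = 81/22.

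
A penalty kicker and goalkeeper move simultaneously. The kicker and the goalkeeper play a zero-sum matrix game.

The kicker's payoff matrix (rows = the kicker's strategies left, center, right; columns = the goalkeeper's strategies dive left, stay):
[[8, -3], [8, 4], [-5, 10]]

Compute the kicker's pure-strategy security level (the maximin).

The worst-case payoff for each row is left: -3, center: 4, right: -5.
The best of these is 4.

4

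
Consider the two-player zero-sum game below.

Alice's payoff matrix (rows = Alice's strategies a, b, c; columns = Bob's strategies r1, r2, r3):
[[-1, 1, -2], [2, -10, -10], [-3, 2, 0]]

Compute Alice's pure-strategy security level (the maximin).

-2

The worst-case payoff for each row is a: -2, b: -10, c: -3.
The best of these is -2.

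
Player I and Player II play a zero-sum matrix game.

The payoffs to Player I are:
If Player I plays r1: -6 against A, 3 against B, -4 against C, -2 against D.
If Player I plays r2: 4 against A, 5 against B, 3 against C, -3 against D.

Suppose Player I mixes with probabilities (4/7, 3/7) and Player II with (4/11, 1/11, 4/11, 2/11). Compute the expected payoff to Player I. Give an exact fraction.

-83/77

Against (4/11, 1/11, 4/11, 2/11), each row's expected payoff is r1: -41/11; r2: 27/11.
Taking the (4/7, 3/7)-weighted average: (4/7)·(-41/11) + (3/7)·(27/11) = -83/77.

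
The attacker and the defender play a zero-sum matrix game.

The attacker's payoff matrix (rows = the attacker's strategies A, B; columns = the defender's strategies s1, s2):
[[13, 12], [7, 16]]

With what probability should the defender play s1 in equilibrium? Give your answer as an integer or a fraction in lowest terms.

2/5

Row minima are 12 and 7, so the attacker's maximin is 12; column maxima are 13 and 16, so the defender's minimax is 13. These differ, so the equilibrium is in mixed strategies.
Let the defender play s1 with probability q. The attacker is indifferent when 13q + 12(1−q) = 7q + 16(1−q), giving q = 2/5.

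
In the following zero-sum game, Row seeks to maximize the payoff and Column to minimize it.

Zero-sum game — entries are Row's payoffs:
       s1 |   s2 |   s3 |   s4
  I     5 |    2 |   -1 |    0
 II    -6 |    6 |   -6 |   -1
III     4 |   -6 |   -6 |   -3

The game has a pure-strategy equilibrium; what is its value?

-1

Row minima: -1, -6, -6 → Row's maximin is -1.
Column maxima: 5, 6, -1, 0 → Column's minimax is -1.
They coincide at (I, s3), so the value is -1.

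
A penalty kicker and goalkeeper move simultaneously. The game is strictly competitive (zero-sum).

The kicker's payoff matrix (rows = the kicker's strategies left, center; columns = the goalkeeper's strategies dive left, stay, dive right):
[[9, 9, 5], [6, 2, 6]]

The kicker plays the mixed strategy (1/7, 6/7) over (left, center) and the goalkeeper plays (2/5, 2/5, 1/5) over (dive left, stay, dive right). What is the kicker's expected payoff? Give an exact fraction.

Against (2/5, 2/5, 1/5), each row's expected payoff is left: 41/5; center: 22/5.
Taking the (1/7, 6/7)-weighted average: (1/7)·(41/5) + (6/7)·(22/5) = 173/35.

173/35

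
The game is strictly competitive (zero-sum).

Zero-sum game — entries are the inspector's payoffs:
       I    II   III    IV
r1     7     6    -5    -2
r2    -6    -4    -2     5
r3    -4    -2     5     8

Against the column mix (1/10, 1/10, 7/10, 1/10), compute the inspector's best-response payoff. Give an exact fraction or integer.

37/10

r1: (7)·(1/10) + (6)·(1/10) + (-5)·(7/10) + (-2)·(1/10) = -12/5.
r2: (-6)·(1/10) + (-4)·(1/10) + (-2)·(7/10) + (5)·(1/10) = -19/10.
r3: (-4)·(1/10) + (-2)·(1/10) + (5)·(7/10) + (8)·(1/10) = 37/10.
The best pure response is r3 with expected payoff 37/10.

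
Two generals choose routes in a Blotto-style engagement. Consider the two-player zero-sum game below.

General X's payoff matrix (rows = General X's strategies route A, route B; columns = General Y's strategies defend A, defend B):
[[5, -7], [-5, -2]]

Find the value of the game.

Row minima are -7 and -5, so General X's maximin is -5; column maxima are 5 and -2, so General Y's minimax is -2. These differ, so the equilibrium is in mixed strategies.
Let General X play route A with probability p. General Y is indifferent when 5p − 5(1−p) = −7p − 2(1−p), giving p = 1/5.
Let General Y play defend A with probability q. General X is indifferent when 5q − 7(1−q) = −5q − 2(1−q), giving q = 1/3.
The value is 5·(1/3) + (-7)·(2/3) = -3.

-3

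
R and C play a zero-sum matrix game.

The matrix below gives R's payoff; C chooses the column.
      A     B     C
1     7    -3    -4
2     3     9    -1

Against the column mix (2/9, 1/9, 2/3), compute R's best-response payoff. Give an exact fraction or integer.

1

1: (7)·(2/9) + (-3)·(1/9) + (-4)·(2/3) = -13/9.
2: (3)·(2/9) + (9)·(1/9) + (-1)·(2/3) = 1.
The best pure response is 2 with expected payoff 1.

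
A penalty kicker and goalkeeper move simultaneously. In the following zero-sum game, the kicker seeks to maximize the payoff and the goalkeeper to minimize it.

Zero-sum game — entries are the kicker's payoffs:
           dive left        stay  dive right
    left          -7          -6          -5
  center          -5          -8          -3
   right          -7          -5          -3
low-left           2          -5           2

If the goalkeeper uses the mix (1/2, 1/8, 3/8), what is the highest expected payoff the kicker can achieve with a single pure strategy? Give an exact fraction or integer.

9/8

left: (-7)·(1/2) + (-6)·(1/8) + (-5)·(3/8) = -49/8.
center: (-5)·(1/2) + (-8)·(1/8) + (-3)·(3/8) = -37/8.
right: (-7)·(1/2) + (-5)·(1/8) + (-3)·(3/8) = -21/4.
low-left: (2)·(1/2) + (-5)·(1/8) + (2)·(3/8) = 9/8.
The best pure response is low-left with expected payoff 9/8.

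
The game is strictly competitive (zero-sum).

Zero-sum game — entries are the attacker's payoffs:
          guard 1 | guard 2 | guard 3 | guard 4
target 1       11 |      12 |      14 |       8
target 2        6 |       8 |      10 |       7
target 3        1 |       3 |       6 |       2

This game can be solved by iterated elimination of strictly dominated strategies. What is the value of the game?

Row target 3 is strictly dominated by row target 1 (11>1, 12>3, 14>6, 8>2); eliminate target 3.
Column guard 2 is strictly dominated by guard 1 for the defender (11<12, 6<8); eliminate guard 2.
Row target 2 is strictly dominated by row target 1 (11>6, 14>10, 8>7); eliminate target 2.
Column guard 3 is strictly dominated by guard 1 for the defender (11<14); eliminate guard 3.
Column guard 1 is strictly dominated by guard 4 for the defender (8<11); eliminate guard 1.
Only (target 1, guard 4) remains, with payoff 8.

8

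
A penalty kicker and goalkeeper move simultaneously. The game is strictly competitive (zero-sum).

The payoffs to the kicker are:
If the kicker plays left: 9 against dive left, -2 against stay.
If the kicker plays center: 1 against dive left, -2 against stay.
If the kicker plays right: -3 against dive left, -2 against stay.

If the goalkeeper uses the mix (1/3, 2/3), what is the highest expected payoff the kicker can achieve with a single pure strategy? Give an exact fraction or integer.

left: (9)·(1/3) + (-2)·(2/3) = 5/3.
center: (1)·(1/3) + (-2)·(2/3) = -1.
right: (-3)·(1/3) + (-2)·(2/3) = -7/3.
The best pure response is left with expected payoff 5/3.

5/3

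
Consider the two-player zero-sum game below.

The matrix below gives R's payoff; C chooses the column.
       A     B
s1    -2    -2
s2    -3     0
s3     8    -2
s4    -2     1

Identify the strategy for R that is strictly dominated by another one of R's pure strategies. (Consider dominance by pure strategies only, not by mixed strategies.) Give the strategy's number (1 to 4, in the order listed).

Compare s2 with s4: -2 > -3, 1 > 0.
So s4 strictly dominates s2 for R; s2 is strictly dominated.

2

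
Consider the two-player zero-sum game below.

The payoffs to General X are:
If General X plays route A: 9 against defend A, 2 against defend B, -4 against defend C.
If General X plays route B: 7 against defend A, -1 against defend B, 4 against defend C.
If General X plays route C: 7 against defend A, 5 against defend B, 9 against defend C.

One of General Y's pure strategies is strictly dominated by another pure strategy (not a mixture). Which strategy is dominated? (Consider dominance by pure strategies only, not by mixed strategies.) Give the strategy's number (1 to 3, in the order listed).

General Y prefers columns that give General X less. Compare defend A with defend B: 2 < 9, -1 < 7, 5 < 7.
So defend B strictly dominates defend A for General Y; defend A is strictly dominated.

1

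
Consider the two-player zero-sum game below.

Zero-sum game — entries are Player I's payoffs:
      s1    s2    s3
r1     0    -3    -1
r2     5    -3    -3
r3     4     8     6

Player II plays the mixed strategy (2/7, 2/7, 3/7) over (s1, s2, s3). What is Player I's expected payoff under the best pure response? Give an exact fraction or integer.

6

r1: (0)·(2/7) + (-3)·(2/7) + (-1)·(3/7) = -9/7.
r2: (5)·(2/7) + (-3)·(2/7) + (-3)·(3/7) = -5/7.
r3: (4)·(2/7) + (8)·(2/7) + (6)·(3/7) = 6.
The best pure response is r3 with expected payoff 6.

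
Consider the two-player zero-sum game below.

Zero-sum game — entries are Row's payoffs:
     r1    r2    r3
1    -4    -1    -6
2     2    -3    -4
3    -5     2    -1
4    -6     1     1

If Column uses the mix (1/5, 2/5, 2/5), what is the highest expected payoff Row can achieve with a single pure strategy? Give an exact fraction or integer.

-2/5

1: (-4)·(1/5) + (-1)·(2/5) + (-6)·(2/5) = -18/5.
2: (2)·(1/5) + (-3)·(2/5) + (-4)·(2/5) = -12/5.
3: (-5)·(1/5) + (2)·(2/5) + (-1)·(2/5) = -3/5.
4: (-6)·(1/5) + (1)·(2/5) + (1)·(2/5) = -2/5.
The best pure response is 4 with expected payoff -2/5.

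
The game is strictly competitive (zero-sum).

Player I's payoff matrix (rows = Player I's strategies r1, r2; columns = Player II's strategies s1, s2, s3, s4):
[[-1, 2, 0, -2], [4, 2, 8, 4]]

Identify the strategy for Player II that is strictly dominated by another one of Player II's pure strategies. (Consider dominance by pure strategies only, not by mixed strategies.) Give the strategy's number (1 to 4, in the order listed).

3

Player II prefers columns that give Player I less. Compare s3 with s1: -1 < 0, 4 < 8.
So s1 strictly dominates s3 for Player II; s3 is strictly dominated.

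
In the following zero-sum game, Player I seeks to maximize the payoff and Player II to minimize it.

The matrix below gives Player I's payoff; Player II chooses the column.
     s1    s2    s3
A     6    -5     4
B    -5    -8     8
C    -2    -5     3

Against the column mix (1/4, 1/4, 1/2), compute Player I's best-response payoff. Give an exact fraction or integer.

A: (6)·(1/4) + (-5)·(1/4) + (4)·(1/2) = 9/4.
B: (-5)·(1/4) + (-8)·(1/4) + (8)·(1/2) = 3/4.
C: (-2)·(1/4) + (-5)·(1/4) + (3)·(1/2) = -1/4.
The best pure response is A with expected payoff 9/4.

9/4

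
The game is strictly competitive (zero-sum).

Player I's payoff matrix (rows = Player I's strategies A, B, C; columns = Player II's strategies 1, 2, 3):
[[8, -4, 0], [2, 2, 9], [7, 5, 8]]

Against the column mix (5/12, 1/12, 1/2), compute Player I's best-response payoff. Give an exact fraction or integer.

A: (8)·(5/12) + (-4)·(1/12) + (0)·(1/2) = 3.
B: (2)·(5/12) + (2)·(1/12) + (9)·(1/2) = 11/2.
C: (7)·(5/12) + (5)·(1/12) + (8)·(1/2) = 22/3.
The best pure response is C with expected payoff 22/3.

22/3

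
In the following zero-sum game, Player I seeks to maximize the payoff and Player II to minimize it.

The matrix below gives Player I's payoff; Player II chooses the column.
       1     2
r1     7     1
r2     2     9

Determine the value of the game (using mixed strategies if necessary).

Row minima are 1 and 2, so Player I's maximin is 2; column maxima are 7 and 9, so Player II's minimax is 7. These differ, so the equilibrium is in mixed strategies.
Let Player I play r1 with probability p. Player II is indifferent when 7p + 2(1−p) = p + 9(1−p), giving p = 7/13.
Let Player II play 1 with probability q. Player I is indifferent when 7q + (1−q) = 2q + 9(1−q), giving q = 8/13.
The value is 7·(8/13) + (1)·(5/13) = 61/13.

61/13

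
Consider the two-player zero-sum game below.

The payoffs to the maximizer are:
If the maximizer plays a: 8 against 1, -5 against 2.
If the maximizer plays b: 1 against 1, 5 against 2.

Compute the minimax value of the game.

45/17

Row minima are -5 and 1, so the maximizer's maximin is 1; column maxima are 8 and 5, so the minimizer's minimax is 5. These differ, so the equilibrium is in mixed strategies.
Let the maximizer play a with probability p. The minimizer is indifferent when 8p + (1−p) = −5p + 5(1−p), giving p = 4/17.
Let the minimizer play 1 with probability q. The maximizer is indifferent when 8q − 5(1−q) = q + 5(1−q), giving q = 10/17.
The value is 8·(10/17) + (-5)·(7/17) = 45/17.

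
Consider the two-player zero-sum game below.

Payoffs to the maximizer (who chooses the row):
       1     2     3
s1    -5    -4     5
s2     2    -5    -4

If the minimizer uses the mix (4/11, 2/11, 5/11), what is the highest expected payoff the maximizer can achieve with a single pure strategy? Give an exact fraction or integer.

s1: (-5)·(4/11) + (-4)·(2/11) + (5)·(5/11) = -3/11.
s2: (2)·(4/11) + (-5)·(2/11) + (-4)·(5/11) = -2.
The best pure response is s1 with expected payoff -3/11.

-3/11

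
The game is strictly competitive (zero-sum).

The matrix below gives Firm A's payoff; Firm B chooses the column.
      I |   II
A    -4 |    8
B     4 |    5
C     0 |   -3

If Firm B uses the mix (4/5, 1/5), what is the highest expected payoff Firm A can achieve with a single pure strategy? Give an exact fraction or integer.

21/5

A: (-4)·(4/5) + (8)·(1/5) = -8/5.
B: (4)·(4/5) + (5)·(1/5) = 21/5.
C: (0)·(4/5) + (-3)·(1/5) = -3/5.
The best pure response is B with expected payoff 21/5.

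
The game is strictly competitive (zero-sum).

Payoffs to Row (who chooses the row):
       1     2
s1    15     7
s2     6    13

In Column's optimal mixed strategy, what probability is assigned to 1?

Row minima are 7 and 6, so Row's maximin is 7; column maxima are 15 and 13, so Column's minimax is 13. These differ, so the equilibrium is in mixed strategies.
Let Column play 1 with probability q. Row is indifferent when 15q + 7(1−q) = 6q + 13(1−q), giving q = 2/5.

2/5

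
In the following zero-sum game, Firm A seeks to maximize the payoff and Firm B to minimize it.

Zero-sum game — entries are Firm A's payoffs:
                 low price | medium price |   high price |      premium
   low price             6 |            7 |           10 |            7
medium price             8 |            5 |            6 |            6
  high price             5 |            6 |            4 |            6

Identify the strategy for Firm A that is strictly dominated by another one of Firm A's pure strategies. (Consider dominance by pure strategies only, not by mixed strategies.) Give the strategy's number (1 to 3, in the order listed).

3

Compare high price with low price: 6 > 5, 7 > 6, 10 > 4, 7 > 6.
So low price strictly dominates high price for Firm A; high price is strictly dominated.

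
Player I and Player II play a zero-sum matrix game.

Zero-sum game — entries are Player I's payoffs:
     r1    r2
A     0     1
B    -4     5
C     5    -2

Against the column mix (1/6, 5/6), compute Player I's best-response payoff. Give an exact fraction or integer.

7/2

A: (0)·(1/6) + (1)·(5/6) = 5/6.
B: (-4)·(1/6) + (5)·(5/6) = 7/2.
C: (5)·(1/6) + (-2)·(5/6) = -5/6.
The best pure response is B with expected payoff 7/2.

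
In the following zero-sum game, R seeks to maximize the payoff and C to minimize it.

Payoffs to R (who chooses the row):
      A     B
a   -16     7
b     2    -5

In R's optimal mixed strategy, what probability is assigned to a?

Row minima are -16 and -5, so R's maximin is -5; column maxima are 2 and 7, so C's minimax is 2. These differ, so the equilibrium is in mixed strategies.
Let R play a with probability p. C is indifferent when −16p + 2(1−p) = 7p − 5(1−p), giving p = 7/30.

7/30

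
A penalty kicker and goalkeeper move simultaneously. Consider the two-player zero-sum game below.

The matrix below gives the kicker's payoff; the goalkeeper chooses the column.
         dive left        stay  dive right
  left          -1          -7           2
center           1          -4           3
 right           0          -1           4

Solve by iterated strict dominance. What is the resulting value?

-1

Row left is strictly dominated by row center (1>-1, -4>-7, 3>2); eliminate left.
Column dive right is strictly dominated by dive left for the goalkeeper (1<3, 0<4); eliminate dive right.
Column dive left is strictly dominated by stay for the goalkeeper (-4<1, -1<0); eliminate dive left.
Row center is strictly dominated by row right (-1>-4); eliminate center.
Only (right, stay) remains, with payoff -1.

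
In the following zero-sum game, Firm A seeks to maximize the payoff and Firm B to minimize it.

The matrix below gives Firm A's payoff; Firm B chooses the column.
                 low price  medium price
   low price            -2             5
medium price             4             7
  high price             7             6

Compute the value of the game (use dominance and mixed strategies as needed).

25/4

Row low price is strictly dominated by row medium price, so Firm A never plays it.
The remaining 2×2 game on (medium price, high price) × (low price, medium price) has no saddle point. Let Firm A play medium price with probability p; indifference gives 4p + 7(1−p) = 7p + 6(1−p), so p = 1/4.
Similarly Firm B's optimal q on low price is 1/4, and the value is 4·(1/4) + (7)·(3/4) = 25/4.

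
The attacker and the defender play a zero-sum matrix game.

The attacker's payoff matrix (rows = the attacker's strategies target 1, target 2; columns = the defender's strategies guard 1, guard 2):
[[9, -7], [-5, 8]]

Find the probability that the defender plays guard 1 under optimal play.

Row minima are -7 and -5, so the attacker's maximin is -5; column maxima are 9 and 8, so the defender's minimax is 8. These differ, so the equilibrium is in mixed strategies.
Let the defender play guard 1 with probability q. The attacker is indifferent when 9q − 7(1−q) = −5q + 8(1−q), giving q = 15/29.

15/29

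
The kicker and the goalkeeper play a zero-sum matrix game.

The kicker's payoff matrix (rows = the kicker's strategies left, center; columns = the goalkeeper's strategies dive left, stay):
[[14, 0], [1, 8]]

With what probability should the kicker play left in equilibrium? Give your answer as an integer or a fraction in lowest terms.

1/3

Row minima are 0 and 1, so the kicker's maximin is 1; column maxima are 14 and 8, so the goalkeeper's minimax is 8. These differ, so the equilibrium is in mixed strategies.
Let the kicker play left with probability p. The goalkeeper is indifferent when 14p + (1−p) = 8(1−p), giving p = 1/3.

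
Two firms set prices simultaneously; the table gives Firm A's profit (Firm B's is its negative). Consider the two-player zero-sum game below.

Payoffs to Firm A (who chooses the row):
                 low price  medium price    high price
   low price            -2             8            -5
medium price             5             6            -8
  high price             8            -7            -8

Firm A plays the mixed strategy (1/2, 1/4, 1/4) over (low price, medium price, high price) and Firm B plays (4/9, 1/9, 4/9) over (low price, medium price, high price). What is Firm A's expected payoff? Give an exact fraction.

Against (4/9, 1/9, 4/9), each row's expected payoff is low price: -20/9; medium price: -2/3; high price: -7/9.
Taking the (1/2, 1/4, 1/4)-weighted average: (1/2)·(-20/9) + (1/4)·(-2/3) + (1/4)·(-7/9) = -53/36.

-53/36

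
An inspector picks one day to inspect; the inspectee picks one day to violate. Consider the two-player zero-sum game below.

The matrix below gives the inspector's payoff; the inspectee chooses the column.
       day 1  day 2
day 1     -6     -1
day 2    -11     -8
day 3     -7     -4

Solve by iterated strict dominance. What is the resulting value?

-6

Row day 3 is strictly dominated by row day 1 (-6>-7, -1>-4); eliminate day 3.
Row day 2 is strictly dominated by row day 1 (-6>-11, -1>-8); eliminate day 2.
Column day 2 is strictly dominated by day 1 for the inspectee (-6<-1); eliminate day 2.
Only (day 1, day 1) remains, with payoff -6.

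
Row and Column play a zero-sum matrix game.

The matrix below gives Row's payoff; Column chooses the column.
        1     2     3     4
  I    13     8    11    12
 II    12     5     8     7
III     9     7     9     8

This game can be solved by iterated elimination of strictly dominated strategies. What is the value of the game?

8

Column 3 is strictly dominated by 2 for Column (8<11, 5<8, 7<9); eliminate 3.
Column 1 is strictly dominated by 2 for Column (8<13, 5<12, 7<9); eliminate 1.
Row III is strictly dominated by row I (8>7, 12>8); eliminate III.
Column 4 is strictly dominated by 2 for Column (8<12, 5<7); eliminate 4.
Row II is strictly dominated by row I (8>5); eliminate II.
Only (I, 2) remains, with payoff 8.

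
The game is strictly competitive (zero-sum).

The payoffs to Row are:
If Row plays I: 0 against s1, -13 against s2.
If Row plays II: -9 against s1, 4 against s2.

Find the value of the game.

-9/2

Row minima are -13 and -9, so Row's maximin is -9; column maxima are 0 and 4, so Column's minimax is 0. These differ, so the equilibrium is in mixed strategies.
Let Row play I with probability p. Column is indifferent when −9(1−p) = −13p + 4(1−p), giving p = 1/2.
Let Column play s1 with probability q. Row is indifferent when −13(1−q) = −9q + 4(1−q), giving q = 17/26.
The value is 0·(17/26) + (-13)·(9/26) = -9/2.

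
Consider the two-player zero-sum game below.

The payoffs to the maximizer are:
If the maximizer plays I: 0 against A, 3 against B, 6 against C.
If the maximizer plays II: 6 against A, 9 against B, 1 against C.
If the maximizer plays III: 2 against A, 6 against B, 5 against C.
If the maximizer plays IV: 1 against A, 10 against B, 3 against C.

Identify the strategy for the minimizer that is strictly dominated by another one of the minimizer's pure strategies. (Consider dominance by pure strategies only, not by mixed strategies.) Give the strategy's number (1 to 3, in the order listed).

The minimizer prefers columns that give the maximizer less. Compare B with A: 0 < 3, 6 < 9, 2 < 6, 1 < 10.
So A strictly dominates B for the minimizer; B is strictly dominated.

2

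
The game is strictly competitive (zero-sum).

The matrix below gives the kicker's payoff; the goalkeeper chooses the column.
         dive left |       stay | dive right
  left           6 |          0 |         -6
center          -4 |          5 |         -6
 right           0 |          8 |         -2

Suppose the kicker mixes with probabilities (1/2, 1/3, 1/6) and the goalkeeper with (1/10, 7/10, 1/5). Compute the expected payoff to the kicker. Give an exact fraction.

6/5

Against (1/10, 7/10, 1/5), each row's expected payoff is left: -3/5; center: 19/10; right: 26/5.
Taking the (1/2, 1/3, 1/6)-weighted average: (1/2)·(-3/5) + (1/3)·(19/10) + (1/6)·(26/5) = 6/5.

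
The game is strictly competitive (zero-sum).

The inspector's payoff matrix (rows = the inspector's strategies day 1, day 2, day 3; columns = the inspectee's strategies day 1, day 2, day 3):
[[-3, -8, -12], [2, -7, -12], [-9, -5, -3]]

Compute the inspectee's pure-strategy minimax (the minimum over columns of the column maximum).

The worst case (largest entry) in each column is day 1: 2, day 2: -5, day 3: -3.
The best (smallest) of these is -5.

-5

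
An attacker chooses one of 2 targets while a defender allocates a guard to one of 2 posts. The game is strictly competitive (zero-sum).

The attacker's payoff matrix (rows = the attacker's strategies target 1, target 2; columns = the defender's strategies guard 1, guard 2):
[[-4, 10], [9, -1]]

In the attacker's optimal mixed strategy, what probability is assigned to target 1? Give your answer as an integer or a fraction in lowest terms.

5/12

Row minima are -4 and -1, so the attacker's maximin is -1; column maxima are 9 and 10, so the defender's minimax is 9. These differ, so the equilibrium is in mixed strategies.
Let the attacker play target 1 with probability p. The defender is indifferent when −4p + 9(1−p) = 10p − (1−p), giving p = 5/12.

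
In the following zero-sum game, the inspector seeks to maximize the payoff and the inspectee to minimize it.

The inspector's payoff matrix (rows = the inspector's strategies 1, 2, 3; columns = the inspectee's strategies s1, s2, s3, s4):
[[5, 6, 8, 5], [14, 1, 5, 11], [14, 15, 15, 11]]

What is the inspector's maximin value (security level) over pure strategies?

The worst-case payoff for each row is 1: 5, 2: 1, 3: 11.
The best of these is 11.

11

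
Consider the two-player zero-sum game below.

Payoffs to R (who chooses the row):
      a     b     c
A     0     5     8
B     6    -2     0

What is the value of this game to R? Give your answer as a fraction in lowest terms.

30/13

Column c is strictly dominated by b for C (it gives R more in every row).
The remaining 2×2 game on (A, B) × (a, b) has no saddle point. Let R play A with probability p; indifference gives 6(1−p) = 5p − 2(1−p), so p = 8/13.
Similarly C's optimal q on a is 7/13, and the value is 0·(7/13) + (5)·(6/13) = 30/13.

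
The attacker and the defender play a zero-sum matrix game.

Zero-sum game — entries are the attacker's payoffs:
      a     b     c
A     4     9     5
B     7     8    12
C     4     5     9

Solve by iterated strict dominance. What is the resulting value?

7

Column c is strictly dominated by a for the defender (4<5, 7<12, 4<9); eliminate c.
Column b is strictly dominated by a for the defender (4<9, 7<8, 4<5); eliminate b.
Row C is strictly dominated by row B (7>4); eliminate C.
Row A is strictly dominated by row B (7>4); eliminate A.
Only (B, a) remains, with payoff 7.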